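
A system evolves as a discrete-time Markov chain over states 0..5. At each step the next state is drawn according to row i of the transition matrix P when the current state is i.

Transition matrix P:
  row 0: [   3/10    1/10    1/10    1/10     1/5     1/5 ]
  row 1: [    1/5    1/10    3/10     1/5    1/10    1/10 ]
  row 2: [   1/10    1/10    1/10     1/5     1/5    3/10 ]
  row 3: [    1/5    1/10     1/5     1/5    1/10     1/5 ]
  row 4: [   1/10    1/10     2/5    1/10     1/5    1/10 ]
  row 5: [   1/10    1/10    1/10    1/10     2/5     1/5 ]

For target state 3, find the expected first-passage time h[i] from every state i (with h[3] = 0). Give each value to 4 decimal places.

h = [7.7630, 6.8581, 6.9821, 0.0000, 7.5333, 7.7170]

First-step conditioning: h[3] = 0; for i ≠ 3, h[i] = 1 + Σ_k P[i][k]·h[k].
  h[0] = 1 + 3/10·h[0] + 1/10·h[1] + 1/10·h[2] + 1/5·h[4] + 1/5·h[5]
  h[1] = 1 + 1/5·h[0] + 1/10·h[1] + 3/10·h[2] + 1/10·h[4] + 1/10·h[5]
  h[2] = 1 + 1/10·h[0] + 1/10·h[1] + 1/10·h[2] + 1/5·h[4] + 3/10·h[5]
  h[4] = 1 + 1/10·h[0] + 1/10·h[1] + 2/5·h[2] + 1/5·h[4] + 1/10·h[5]
  h[5] = 1 + 1/10·h[0] + 1/10·h[1] + 1/10·h[2] + 2/5·h[4] + 1/5·h[5]
Solving the 5×5 linear system over states ≠ 3 gives exactly h = [16900/2177, 14930/2177, 15200/2177, 0, 16400/2177, 2400/311] (h[3] = 0 is the target).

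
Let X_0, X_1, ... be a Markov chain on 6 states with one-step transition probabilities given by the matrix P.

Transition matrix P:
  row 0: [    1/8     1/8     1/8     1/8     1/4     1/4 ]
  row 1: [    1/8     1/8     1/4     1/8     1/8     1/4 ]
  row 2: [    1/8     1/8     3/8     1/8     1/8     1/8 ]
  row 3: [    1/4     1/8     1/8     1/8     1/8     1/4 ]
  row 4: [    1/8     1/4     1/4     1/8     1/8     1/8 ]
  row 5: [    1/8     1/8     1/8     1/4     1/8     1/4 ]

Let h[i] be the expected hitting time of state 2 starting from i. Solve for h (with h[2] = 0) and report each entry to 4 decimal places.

h = [6.1119, 5.4436, 0.0000, 6.2076, 5.3466, 6.2196]

First-step conditioning: h[2] = 0; for i ≠ 2, h[i] = 1 + Σ_k P[i][k]·h[k].
  h[0] = 1 + 1/8·h[0] + 1/8·h[1] + 1/8·h[3] + 1/4·h[4] + 1/4·h[5]
  h[1] = 1 + 1/8·h[0] + 1/8·h[1] + 1/8·h[3] + 1/8·h[4] + 1/4·h[5]
  h[3] = 1 + 1/4·h[0] + 1/8·h[1] + 1/8·h[3] + 1/8·h[4] + 1/4·h[5]
  h[4] = 1 + 1/8·h[0] + 1/4·h[1] + 1/8·h[3] + 1/8·h[4] + 1/8·h[5]
  h[5] = 1 + 1/8·h[0] + 1/8·h[1] + 1/4·h[3] + 1/8·h[4] + 1/4·h[5]
Solving the 5×5 linear system over states ≠ 2 gives exactly h = [36800/6021, 32776/6021, 0, 37376/6021, 32192/6021, 37448/6021] (h[2] = 0 is the target).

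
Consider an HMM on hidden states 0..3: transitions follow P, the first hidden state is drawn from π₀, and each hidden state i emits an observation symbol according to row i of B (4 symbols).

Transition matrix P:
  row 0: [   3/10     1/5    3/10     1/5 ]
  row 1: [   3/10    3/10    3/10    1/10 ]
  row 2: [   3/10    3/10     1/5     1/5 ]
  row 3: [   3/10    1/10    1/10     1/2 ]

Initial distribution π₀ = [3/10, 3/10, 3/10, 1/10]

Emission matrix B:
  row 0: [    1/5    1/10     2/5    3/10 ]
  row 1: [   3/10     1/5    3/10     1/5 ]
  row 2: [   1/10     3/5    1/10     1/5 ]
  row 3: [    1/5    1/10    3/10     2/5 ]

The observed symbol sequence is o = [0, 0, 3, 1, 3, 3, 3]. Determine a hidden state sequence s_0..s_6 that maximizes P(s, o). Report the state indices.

t=0: δ = [6.000e-02, 9.000e-02, 3.000e-02, 2.000e-02]  (obs o_0=0)
t=1: δ = [5.400e-03, 8.100e-03, 2.700e-03, 2.400e-03]  ψ = [1, 1, 1, 0]  (obs o_1=0)
t=2: δ = [7.290e-04, 4.860e-04, 4.860e-04, 4.800e-04]  ψ = [1, 1, 1, 3]  (obs o_2=3)
t=3: δ = [2.187e-05, 2.916e-05, 1.312e-04, 2.400e-05]  ψ = [0, 0, 0, 3]  (obs o_3=1)
t=4: δ = [1.181e-05, 7.873e-06, 5.249e-06, 1.050e-05]  ψ = [2, 2, 2, 2]  (obs o_4=3)
t=5: δ = [1.063e-06, 4.724e-07, 7.086e-07, 2.100e-06]  ψ = [0, 0, 0, 3]  (obs o_5=3)
t=6: δ = [1.890e-07, 4.252e-08, 6.377e-08, 4.199e-07]  ψ = [3, 0, 0, 3]  (obs o_6=3)
backtrack: best end state = 3; path = [1, 1, 0, 2, 3, 3, 3]

path = [1, 1, 0, 2, 3, 3, 3]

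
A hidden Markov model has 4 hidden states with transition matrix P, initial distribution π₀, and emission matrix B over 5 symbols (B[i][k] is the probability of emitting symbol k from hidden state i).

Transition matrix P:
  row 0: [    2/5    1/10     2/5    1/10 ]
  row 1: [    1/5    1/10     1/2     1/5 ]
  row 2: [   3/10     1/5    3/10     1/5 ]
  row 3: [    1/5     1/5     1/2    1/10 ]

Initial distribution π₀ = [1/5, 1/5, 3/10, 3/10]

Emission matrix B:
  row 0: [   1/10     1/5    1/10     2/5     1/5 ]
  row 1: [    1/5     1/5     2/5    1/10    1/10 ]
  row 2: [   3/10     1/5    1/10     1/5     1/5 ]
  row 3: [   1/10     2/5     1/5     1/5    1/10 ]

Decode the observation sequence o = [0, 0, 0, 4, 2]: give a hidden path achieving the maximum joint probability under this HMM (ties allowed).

t=0: δ = [2.000e-02, 4.000e-02, 9.000e-02, 3.000e-02]  (obs o_0=0)
t=1: δ = [2.700e-03, 3.600e-03, 8.100e-03, 1.800e-03]  ψ = [2, 2, 2, 2]  (obs o_1=0)
t=2: δ = [2.430e-04, 3.240e-04, 7.290e-04, 1.620e-04]  ψ = [2, 2, 2, 2]  (obs o_2=0)
t=3: δ = [4.374e-05, 1.458e-05, 4.374e-05, 1.458e-05]  ψ = [2, 2, 2, 2]  (obs o_3=4)
t=4: δ = [1.750e-06, 3.499e-06, 1.750e-06, 1.750e-06]  ψ = [0, 2, 0, 2]  (obs o_4=2)
backtrack: best end state = 1; path = [2, 2, 2, 2, 1]

path = [2, 2, 2, 2, 1]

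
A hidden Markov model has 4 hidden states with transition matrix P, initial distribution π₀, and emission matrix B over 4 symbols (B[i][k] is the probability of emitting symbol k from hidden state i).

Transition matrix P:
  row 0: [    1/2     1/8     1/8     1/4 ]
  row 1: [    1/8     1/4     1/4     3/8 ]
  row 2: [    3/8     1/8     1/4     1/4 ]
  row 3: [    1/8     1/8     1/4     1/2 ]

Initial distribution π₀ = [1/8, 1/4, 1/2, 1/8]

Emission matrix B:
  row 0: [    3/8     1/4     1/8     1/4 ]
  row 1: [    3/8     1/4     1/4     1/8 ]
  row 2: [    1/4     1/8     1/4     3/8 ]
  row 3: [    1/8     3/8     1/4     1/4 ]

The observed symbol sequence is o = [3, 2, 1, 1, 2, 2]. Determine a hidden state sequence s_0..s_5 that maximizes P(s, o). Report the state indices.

t=0: δ = [3.125e-02, 3.125e-02, 1.875e-01, 3.125e-02]  (obs o_0=3)
t=1: δ = [8.789e-03, 5.859e-03, 1.172e-02, 1.172e-02]  ψ = [2, 2, 2, 2]  (obs o_1=2)
t=2: δ = [1.099e-03, 3.662e-04, 3.662e-04, 2.197e-03]  ψ = [0, 1, 2, 3]  (obs o_2=1)
t=3: δ = [1.373e-04, 6.866e-05, 6.866e-05, 4.120e-04]  ψ = [0, 3, 3, 3]  (obs o_3=1)
t=4: δ = [8.583e-06, 1.287e-05, 2.575e-05, 5.150e-05]  ψ = [0, 3, 3, 3]  (obs o_4=2)
t=5: δ = [1.207e-06, 1.609e-06, 3.219e-06, 6.437e-06]  ψ = [2, 3, 3, 3]  (obs o_5=2)
backtrack: best end state = 3; path = [2, 3, 3, 3, 3, 3]

path = [2, 3, 3, 3, 3, 3]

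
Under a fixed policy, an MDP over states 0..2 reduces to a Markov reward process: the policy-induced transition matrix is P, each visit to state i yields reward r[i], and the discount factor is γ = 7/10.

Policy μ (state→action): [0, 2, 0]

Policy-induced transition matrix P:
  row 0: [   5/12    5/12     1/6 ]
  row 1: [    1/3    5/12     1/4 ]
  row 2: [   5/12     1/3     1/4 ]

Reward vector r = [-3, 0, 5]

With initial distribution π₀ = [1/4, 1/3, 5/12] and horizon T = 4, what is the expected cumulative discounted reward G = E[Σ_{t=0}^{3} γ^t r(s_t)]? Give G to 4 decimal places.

t=0: π = [0.2500, 0.3333, 0.4167], E[r] = 1.3333, γ^t·E[r] = 1.333333, running G = 1.333333
t=1: π = [0.3889, 0.3819, 0.2292], E[r] = -0.0208, γ^t·E[r] = -0.014583, running G = 1.318750
t=2: π = [0.3848, 0.3976, 0.2176], E[r] = -0.0666, γ^t·E[r] = -0.032610, running G = 1.286140
t=3: π = [0.3835, 0.3985, 0.2179], E[r] = -0.0610, γ^t·E[r] = -0.020908, running G = 1.265232

G = 1.2652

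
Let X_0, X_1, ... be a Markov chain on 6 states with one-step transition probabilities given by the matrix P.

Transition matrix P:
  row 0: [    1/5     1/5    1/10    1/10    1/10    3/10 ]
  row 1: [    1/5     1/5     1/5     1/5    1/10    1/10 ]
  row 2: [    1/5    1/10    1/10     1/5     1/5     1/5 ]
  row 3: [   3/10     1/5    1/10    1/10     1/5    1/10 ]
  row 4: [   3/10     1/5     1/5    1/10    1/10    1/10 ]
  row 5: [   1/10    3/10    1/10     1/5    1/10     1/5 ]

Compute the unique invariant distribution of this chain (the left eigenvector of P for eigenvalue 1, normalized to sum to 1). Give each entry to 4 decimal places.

Balance equations π_j = Σ_i π_i·P[i][j]:
  π_0 = 1/5·π_0 + 1/5·π_1 + 1/5·π_2 + 3/10·π_3 + 3/10·π_4 + 1/10·π_5
  π_1 = 1/5·π_0 + 1/5·π_1 + 1/10·π_2 + 1/5·π_3 + 1/5·π_4 + 3/10·π_5
  π_2 = 1/10·π_0 + 1/5·π_1 + 1/10·π_2 + 1/10·π_3 + 1/5·π_4 + 1/10·π_5
  π_3 = 1/10·π_0 + 1/5·π_1 + 1/5·π_2 + 1/10·π_3 + 1/10·π_4 + 1/5·π_5
  π_4 = 1/10·π_0 + 1/10·π_1 + 1/5·π_2 + 1/5·π_3 + 1/10·π_4 + 1/10·π_5
  normalize: π_0 + π_1 + π_2 + π_3 + π_4 + π_5 = 1
Solving the linear system gives exactly π = [8037/38150, 11671/57225, 5083/38150, 17281/114450, 7349/57225, 19769/114450].

π = [0.2107, 0.2039, 0.1332, 0.1510, 0.1284, 0.1727]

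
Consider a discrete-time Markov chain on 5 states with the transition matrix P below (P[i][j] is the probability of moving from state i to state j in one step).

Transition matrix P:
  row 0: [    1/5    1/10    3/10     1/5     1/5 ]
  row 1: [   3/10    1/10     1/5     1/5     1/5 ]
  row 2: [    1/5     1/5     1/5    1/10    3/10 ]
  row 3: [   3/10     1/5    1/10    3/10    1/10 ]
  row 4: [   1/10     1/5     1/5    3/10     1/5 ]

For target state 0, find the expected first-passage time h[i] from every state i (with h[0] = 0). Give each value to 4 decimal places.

First-step conditioning: h[0] = 0; for i ≠ 0, h[i] = 1 + Σ_k P[i][k]·h[k].
  h[1] = 1 + 1/10·h[1] + 1/5·h[2] + 1/5·h[3] + 1/5·h[4]
  h[2] = 1 + 1/5·h[1] + 1/5·h[2] + 1/10·h[3] + 3/10·h[4]
  h[3] = 1 + 1/5·h[1] + 1/10·h[2] + 3/10·h[3] + 1/10·h[4]
  h[4] = 1 + 1/5·h[1] + 1/5·h[2] + 3/10·h[3] + 1/5·h[4]
Solving the 4×4 linear system over states ≠ 0 gives exactly h = [0, 9010/2191, 10120/2191, 8690/2191, 1540/313] (h[0] = 0 is the target).

h = [0.0000, 4.1123, 4.6189, 3.9662, 4.9201]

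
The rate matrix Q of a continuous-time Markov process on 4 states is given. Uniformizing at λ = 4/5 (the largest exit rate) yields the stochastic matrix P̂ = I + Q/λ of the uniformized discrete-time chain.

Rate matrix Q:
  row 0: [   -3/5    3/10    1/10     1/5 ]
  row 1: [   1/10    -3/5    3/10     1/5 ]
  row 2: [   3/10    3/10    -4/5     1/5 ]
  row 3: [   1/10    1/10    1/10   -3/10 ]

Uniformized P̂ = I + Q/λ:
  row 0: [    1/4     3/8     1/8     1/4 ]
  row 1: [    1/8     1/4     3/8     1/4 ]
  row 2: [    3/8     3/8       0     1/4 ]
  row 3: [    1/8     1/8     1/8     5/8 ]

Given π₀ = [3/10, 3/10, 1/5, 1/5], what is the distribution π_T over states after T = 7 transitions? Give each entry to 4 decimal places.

t=0: π = [0.3000, 0.3000, 0.2000, 0.2000]
t=1: π = [0.2125, 0.2875, 0.1750, 0.3250]
t=2: π = [0.1953, 0.2578, 0.1750, 0.3719]
t=3: π = [0.1932, 0.2498, 0.1676, 0.3895]
t=4: π = [0.1910, 0.2464, 0.1665, 0.3960]
t=5: π = [0.1905, 0.2452, 0.1658, 0.3985]
t=6: π = [0.1903, 0.2447, 0.1656, 0.3994]
t=7: π = [0.1902, 0.2445, 0.1655, 0.3998]

π = [0.1902, 0.2445, 0.1655, 0.3998]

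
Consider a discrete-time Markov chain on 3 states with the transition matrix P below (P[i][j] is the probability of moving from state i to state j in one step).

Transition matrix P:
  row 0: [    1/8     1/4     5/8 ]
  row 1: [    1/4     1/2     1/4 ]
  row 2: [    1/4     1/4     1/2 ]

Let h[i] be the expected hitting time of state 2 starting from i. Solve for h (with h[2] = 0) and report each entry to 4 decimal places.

h = [2.0000, 3.0000, 0.0000]

First-step conditioning: h[2] = 0; for i ≠ 2, h[i] = 1 + Σ_k P[i][k]·h[k].
  h[0] = 1 + 1/8·h[0] + 1/4·h[1]
  h[1] = 1 + 1/4·h[0] + 1/2·h[1]
Solving the 2×2 linear system over states ≠ 2 gives exactly h = [2, 3, 0] (h[2] = 0 is the target).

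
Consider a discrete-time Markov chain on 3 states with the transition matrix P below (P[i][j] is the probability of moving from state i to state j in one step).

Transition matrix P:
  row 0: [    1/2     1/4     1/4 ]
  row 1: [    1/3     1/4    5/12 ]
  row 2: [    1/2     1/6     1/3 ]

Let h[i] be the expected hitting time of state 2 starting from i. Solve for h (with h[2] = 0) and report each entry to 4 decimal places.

h = [3.4286, 2.8571, 0.0000]

First-step conditioning: h[2] = 0; for i ≠ 2, h[i] = 1 + Σ_k P[i][k]·h[k].
  h[0] = 1 + 1/2·h[0] + 1/4·h[1]
  h[1] = 1 + 1/3·h[0] + 1/4·h[1]
Solving the 2×2 linear system over states ≠ 2 gives exactly h = [24/7, 20/7, 0] (h[2] = 0 is the target).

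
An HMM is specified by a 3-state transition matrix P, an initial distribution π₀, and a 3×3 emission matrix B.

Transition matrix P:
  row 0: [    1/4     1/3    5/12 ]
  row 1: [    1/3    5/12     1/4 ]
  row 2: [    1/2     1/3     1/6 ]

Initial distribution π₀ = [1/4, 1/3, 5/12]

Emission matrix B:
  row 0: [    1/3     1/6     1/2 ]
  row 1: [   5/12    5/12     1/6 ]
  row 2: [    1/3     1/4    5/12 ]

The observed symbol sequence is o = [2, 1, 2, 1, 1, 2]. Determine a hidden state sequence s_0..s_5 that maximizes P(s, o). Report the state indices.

path = [2, 1, 0, 1, 1, 0]

t=0: δ = [1.250e-01, 5.556e-02, 1.736e-01]  (obs o_0=2)
t=1: δ = [1.447e-02, 2.411e-02, 1.302e-02]  ψ = [2, 2, 0]  (obs o_1=1)
t=2: δ = [4.019e-03, 1.674e-03, 2.512e-03]  ψ = [1, 1, 0]  (obs o_2=2)
t=3: δ = [2.093e-04, 5.582e-04, 4.186e-04]  ψ = [2, 0, 0]  (obs o_3=1)
t=4: δ = [3.489e-05, 9.690e-05, 3.489e-05]  ψ = [2, 1, 1]  (obs o_4=1)
t=5: δ = [1.615e-05, 6.729e-06, 1.009e-05]  ψ = [1, 1, 1]  (obs o_5=2)
backtrack: best end state = 0; path = [2, 1, 0, 1, 1, 0]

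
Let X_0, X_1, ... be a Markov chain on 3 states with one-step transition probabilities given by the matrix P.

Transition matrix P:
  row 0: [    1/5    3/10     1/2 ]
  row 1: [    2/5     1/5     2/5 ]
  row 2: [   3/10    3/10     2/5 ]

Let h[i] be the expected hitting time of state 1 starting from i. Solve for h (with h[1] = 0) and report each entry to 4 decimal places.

h = [3.3333, 0.0000, 3.3333]

First-step conditioning: h[1] = 0; for i ≠ 1, h[i] = 1 + Σ_k P[i][k]·h[k].
  h[0] = 1 + 1/5·h[0] + 1/2·h[2]
  h[2] = 1 + 3/10·h[0] + 2/5·h[2]
Solving the 2×2 linear system over states ≠ 1 gives exactly h = [10/3, 0, 10/3] (h[1] = 0 is the target).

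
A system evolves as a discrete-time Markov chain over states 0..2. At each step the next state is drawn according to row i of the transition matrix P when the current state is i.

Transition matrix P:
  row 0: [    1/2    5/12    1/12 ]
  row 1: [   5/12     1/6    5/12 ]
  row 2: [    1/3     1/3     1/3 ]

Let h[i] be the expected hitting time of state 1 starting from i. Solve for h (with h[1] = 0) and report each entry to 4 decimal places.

h = [2.4545, 0.0000, 2.7273]

First-step conditioning: h[1] = 0; for i ≠ 1, h[i] = 1 + Σ_k P[i][k]·h[k].
  h[0] = 1 + 1/2·h[0] + 1/12·h[2]
  h[2] = 1 + 1/3·h[0] + 1/3·h[2]
Solving the 2×2 linear system over states ≠ 1 gives exactly h = [27/11, 0, 30/11] (h[1] = 0 is the target).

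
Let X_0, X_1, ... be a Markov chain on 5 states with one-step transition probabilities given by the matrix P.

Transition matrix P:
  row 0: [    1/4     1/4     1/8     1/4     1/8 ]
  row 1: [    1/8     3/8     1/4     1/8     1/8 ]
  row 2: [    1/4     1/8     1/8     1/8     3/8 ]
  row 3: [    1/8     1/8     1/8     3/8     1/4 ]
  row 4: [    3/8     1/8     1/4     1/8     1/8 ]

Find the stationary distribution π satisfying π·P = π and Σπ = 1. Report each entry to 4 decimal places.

π = [0.2233, 0.2039, 0.1748, 0.2039, 0.1942]

Balance equations π_j = Σ_i π_i·P[i][j]:
  π_0 = 1/4·π_0 + 1/8·π_1 + 1/4·π_2 + 1/8·π_3 + 3/8·π_4
  π_1 = 1/4·π_0 + 3/8·π_1 + 1/8·π_2 + 1/8·π_3 + 1/8·π_4
  π_2 = 1/8·π_0 + 1/4·π_1 + 1/8·π_2 + 1/8·π_3 + 1/4·π_4
  π_3 = 1/4·π_0 + 1/8·π_1 + 1/8·π_2 + 3/8·π_3 + 1/8·π_4
  normalize: π_0 + π_1 + π_2 + π_3 + π_4 = 1
Solving the linear system gives exactly π = [23/103, 21/103, 18/103, 21/103, 20/103].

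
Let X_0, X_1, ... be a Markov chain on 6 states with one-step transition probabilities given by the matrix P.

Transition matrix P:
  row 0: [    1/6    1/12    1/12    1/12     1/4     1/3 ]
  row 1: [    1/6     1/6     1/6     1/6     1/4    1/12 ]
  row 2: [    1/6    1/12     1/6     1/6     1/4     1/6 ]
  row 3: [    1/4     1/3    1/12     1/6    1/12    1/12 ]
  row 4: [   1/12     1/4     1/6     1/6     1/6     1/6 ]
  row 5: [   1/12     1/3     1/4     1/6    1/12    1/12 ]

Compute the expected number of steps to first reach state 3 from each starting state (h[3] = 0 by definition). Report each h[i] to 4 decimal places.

First-step conditioning: h[3] = 0; for i ≠ 3, h[i] = 1 + Σ_k P[i][k]·h[k].
  h[0] = 1 + 1/6·h[0] + 1/12·h[1] + 1/12·h[2] + 1/4·h[4] + 1/3·h[5]
  h[1] = 1 + 1/6·h[0] + 1/6·h[1] + 1/6·h[2] + 1/4·h[4] + 1/12·h[5]
  h[2] = 1 + 1/6·h[0] + 1/12·h[1] + 1/6·h[2] + 1/4·h[4] + 1/6·h[5]
  h[4] = 1 + 1/12·h[0] + 1/4·h[1] + 1/6·h[2] + 1/6·h[4] + 1/6·h[5]
  h[5] = 1 + 1/12·h[0] + 1/3·h[1] + 1/4·h[2] + 1/12·h[4] + 1/12·h[5]
Solving the 5×5 linear system over states ≠ 3 gives exactly h = [298368/42815, 275772/42815, 55128/8563, 0, 273912/42815, 274188/42815] (h[3] = 0 is the target).

h = [6.9688, 6.4410, 6.4379, 0.0000, 6.3976, 6.4040]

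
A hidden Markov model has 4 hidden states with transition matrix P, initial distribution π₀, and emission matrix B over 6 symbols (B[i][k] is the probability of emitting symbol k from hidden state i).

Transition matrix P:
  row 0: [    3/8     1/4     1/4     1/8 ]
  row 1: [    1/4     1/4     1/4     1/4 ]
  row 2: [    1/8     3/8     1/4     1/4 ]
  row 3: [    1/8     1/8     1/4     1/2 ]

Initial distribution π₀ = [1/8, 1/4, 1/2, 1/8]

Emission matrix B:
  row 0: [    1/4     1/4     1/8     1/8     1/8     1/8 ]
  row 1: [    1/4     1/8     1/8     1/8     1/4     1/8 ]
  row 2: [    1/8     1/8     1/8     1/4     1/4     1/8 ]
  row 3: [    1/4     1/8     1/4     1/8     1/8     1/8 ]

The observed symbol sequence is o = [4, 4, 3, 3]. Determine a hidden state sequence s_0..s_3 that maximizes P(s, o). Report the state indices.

path = [2, 1, 2, 2]

t=0: δ = [1.562e-02, 6.250e-02, 1.250e-01, 1.562e-02]  (obs o_0=4)
t=1: δ = [1.953e-03, 1.172e-02, 7.812e-03, 3.906e-03]  ψ = [1, 2, 2, 2]  (obs o_1=4)
t=2: δ = [3.662e-04, 3.662e-04, 7.324e-04, 3.662e-04]  ψ = [1, 1, 1, 1]  (obs o_2=3)
t=3: δ = [1.717e-05, 3.433e-05, 4.578e-05, 2.289e-05]  ψ = [0, 2, 2, 2]  (obs o_3=3)
backtrack: best end state = 2; path = [2, 1, 2, 2]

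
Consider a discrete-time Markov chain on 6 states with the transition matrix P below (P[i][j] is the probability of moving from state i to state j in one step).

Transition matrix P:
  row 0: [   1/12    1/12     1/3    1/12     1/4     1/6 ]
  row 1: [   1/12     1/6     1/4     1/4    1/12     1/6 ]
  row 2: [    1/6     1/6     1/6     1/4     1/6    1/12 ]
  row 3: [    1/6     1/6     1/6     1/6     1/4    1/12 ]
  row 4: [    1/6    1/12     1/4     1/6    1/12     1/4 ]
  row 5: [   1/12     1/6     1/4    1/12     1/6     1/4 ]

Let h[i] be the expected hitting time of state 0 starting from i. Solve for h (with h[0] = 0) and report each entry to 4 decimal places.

h = [0.0000, 7.7025, 7.0603, 7.0648, 7.1190, 7.7654]

First-step conditioning: h[0] = 0; for i ≠ 0, h[i] = 1 + Σ_k P[i][k]·h[k].
  h[1] = 1 + 1/6·h[1] + 1/4·h[2] + 1/4·h[3] + 1/12·h[4] + 1/6·h[5]
  h[2] = 1 + 1/6·h[1] + 1/6·h[2] + 1/4·h[3] + 1/6·h[4] + 1/12·h[5]
  h[3] = 1 + 1/6·h[1] + 1/6·h[2] + 1/6·h[3] + 1/4·h[4] + 1/12·h[5]
  h[4] = 1 + 1/12·h[1] + 1/4·h[2] + 1/6·h[3] + 1/12·h[4] + 1/4·h[5]
  h[5] = 1 + 1/6·h[1] + 1/4·h[2] + 1/12·h[3] + 1/6·h[4] + 1/4·h[5]
Solving the 5×5 linear system over states ≠ 0 gives exactly h = [0, 44328/5755, 40632/5755, 40658/5755, 8194/1151, 8938/1151] (h[0] = 0 is the target).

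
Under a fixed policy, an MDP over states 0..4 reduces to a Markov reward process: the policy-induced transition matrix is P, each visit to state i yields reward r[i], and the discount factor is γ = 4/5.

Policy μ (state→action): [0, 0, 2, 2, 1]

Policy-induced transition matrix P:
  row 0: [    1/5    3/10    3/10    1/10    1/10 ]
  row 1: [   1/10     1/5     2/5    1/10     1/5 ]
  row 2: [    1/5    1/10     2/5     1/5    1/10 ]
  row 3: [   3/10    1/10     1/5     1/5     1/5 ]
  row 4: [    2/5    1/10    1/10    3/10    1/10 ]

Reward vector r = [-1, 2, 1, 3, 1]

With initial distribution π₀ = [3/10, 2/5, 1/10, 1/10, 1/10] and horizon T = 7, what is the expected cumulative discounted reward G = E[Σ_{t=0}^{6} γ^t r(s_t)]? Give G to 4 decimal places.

t=0: π = [0.3000, 0.4000, 0.1000, 0.1000, 0.1000], E[r] = 1.0000, γ^t·E[r] = 1.000000, running G = 1.000000
t=1: π = [0.1900, 0.2000, 0.3200, 0.1400, 0.1500], E[r] = 1.1000, γ^t·E[r] = 0.880000, running G = 1.880000
t=2: π = [0.2240, 0.1580, 0.3080, 0.1760, 0.1340], E[r] = 1.0620, γ^t·E[r] = 0.679680, running G = 2.559680
t=3: π = [0.2286, 0.1606, 0.3022, 0.1752, 0.1334], E[r] = 1.0538, γ^t·E[r] = 0.539546, running G = 3.099226
t=4: π = [0.2281, 0.1618, 0.3021, 0.1744, 0.1336], E[r] = 1.0543, γ^t·E[r] = 0.431858, running G = 3.531083
t=5: π = [0.2280, 0.1618, 0.3022, 0.1744, 0.1336], E[r] = 1.0546, γ^t·E[r] = 0.345564, running G = 3.876647
t=6: π = [0.2280, 0.1618, 0.3022, 0.1744, 0.1336], E[r] = 1.0546, γ^t·E[r] = 0.276453, running G = 4.153100

G = 4.1531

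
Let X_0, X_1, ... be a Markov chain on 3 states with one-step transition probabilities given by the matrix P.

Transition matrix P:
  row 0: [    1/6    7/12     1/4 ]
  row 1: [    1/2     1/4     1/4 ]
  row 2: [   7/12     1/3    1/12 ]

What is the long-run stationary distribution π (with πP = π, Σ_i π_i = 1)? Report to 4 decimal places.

Balance equations π_j = Σ_i π_i·P[i][j]:
  π_0 = 1/6·π_0 + 1/2·π_1 + 7/12·π_2
  π_1 = 7/12·π_0 + 1/4·π_1 + 1/3·π_2
  normalize: π_0 + π_1 + π_2 = 1
Solving the linear system gives exactly π = [87/224, 89/224, 3/14].

π = [0.3884, 0.3973, 0.2143]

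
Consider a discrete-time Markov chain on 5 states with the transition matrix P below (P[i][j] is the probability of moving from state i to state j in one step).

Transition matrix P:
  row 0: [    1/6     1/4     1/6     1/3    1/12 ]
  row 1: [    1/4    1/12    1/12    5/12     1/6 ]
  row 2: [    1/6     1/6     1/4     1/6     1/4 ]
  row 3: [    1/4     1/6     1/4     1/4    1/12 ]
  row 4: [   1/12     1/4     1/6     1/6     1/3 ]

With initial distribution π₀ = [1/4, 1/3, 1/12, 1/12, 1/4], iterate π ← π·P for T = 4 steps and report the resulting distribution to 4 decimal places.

t=0: π = [0.2500, 0.3333, 0.0833, 0.0833, 0.2500]
t=1: π = [0.1806, 0.1806, 0.1528, 0.2986, 0.1875]
t=2: π = [0.1910, 0.1823, 0.1892, 0.2668, 0.1707]
t=3: π = [0.1899, 0.1816, 0.1895, 0.2663, 0.1727]
t=4: π = [0.1896, 0.1817, 0.1895, 0.2659, 0.1732]

π = [0.1896, 0.1817, 0.1895, 0.2659, 0.1732]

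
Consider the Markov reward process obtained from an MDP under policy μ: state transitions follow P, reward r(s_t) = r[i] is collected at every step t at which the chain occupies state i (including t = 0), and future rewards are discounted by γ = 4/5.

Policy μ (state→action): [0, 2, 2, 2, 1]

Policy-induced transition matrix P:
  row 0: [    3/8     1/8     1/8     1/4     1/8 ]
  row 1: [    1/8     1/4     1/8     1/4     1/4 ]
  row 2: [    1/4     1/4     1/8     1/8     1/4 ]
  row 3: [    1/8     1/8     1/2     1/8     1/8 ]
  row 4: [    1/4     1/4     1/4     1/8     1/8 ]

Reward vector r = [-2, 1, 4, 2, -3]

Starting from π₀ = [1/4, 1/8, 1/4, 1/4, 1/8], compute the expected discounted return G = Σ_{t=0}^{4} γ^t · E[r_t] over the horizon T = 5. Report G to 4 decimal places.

G = 1.7779

t=0: π = [0.2500, 0.1250, 0.2500, 0.2500, 0.1250], E[r] = 0.7500, γ^t·E[r] = 0.750000, running G = 0.750000
t=1: π = [0.2344, 0.1875, 0.2344, 0.1719, 0.1719], E[r] = 0.4844, γ^t·E[r] = 0.387500, running G = 1.137500
t=2: π = [0.2344, 0.1992, 0.2109, 0.1777, 0.1777], E[r] = 0.3965, γ^t·E[r] = 0.253750, running G = 1.391250
t=3: π = [0.2322, 0.1985, 0.2139, 0.1792, 0.1763], E[r] = 0.4192, γ^t·E[r] = 0.214625, running G = 1.605875
t=4: π = [0.2318, 0.1986, 0.2142, 0.1788, 0.1765], E[r] = 0.4199, γ^t·E[r] = 0.172000, running G = 1.777875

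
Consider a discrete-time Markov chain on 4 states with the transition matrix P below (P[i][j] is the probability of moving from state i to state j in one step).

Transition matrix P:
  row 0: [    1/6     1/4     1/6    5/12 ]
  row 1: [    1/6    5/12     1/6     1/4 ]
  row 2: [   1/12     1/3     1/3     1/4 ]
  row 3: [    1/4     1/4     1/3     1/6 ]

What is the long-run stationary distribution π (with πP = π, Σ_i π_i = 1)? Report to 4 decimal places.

π = [0.1671, 0.3251, 0.2513, 0.2565]

Balance equations π_j = Σ_i π_i·P[i][j]:
  π_0 = 1/6·π_0 + 1/6·π_1 + 1/12·π_2 + 1/4·π_3
  π_1 = 1/4·π_0 + 5/12·π_1 + 1/3·π_2 + 1/4·π_3
  π_2 = 1/6·π_0 + 1/6·π_1 + 1/3·π_2 + 1/3·π_3
  normalize: π_0 + π_1 + π_2 + π_3 = 1
Solving the linear system gives exactly π = [129/772, 251/772, 97/386, 99/386].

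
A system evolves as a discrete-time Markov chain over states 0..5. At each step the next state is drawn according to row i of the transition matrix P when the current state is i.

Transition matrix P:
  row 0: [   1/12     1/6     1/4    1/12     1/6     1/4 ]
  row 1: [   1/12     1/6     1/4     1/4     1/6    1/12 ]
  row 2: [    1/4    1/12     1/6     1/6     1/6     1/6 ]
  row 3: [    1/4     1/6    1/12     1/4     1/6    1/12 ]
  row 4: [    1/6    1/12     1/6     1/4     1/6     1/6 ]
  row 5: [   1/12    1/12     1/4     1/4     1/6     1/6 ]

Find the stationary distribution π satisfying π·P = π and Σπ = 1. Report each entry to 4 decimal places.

Balance equations π_j = Σ_i π_i·P[i][j]:
  π_0 = 1/12·π_0 + 1/12·π_1 + 1/4·π_2 + 1/4·π_3 + 1/6·π_4 + 1/12·π_5
  π_1 = 1/6·π_0 + 1/6·π_1 + 1/12·π_2 + 1/6·π_3 + 1/12·π_4 + 1/12·π_5
  π_2 = 1/4·π_0 + 1/4·π_1 + 1/6·π_2 + 1/12·π_3 + 1/6·π_4 + 1/4·π_5
  π_3 = 1/12·π_0 + 1/4·π_1 + 1/6·π_2 + 1/4·π_3 + 1/4·π_4 + 1/4·π_5
  π_4 = 1/6·π_0 + 1/6·π_1 + 1/6·π_2 + 1/6·π_3 + 1/6·π_4 + 1/6·π_5
  normalize: π_0 + π_1 + π_2 + π_3 + π_4 + π_5 = 1
Solving the linear system gives exactly π = [7/43, 707/5676, 8/43, 107/516, 1/6, 433/2838].

π = [0.1628, 0.1246, 0.1860, 0.2074, 0.1667, 0.1526]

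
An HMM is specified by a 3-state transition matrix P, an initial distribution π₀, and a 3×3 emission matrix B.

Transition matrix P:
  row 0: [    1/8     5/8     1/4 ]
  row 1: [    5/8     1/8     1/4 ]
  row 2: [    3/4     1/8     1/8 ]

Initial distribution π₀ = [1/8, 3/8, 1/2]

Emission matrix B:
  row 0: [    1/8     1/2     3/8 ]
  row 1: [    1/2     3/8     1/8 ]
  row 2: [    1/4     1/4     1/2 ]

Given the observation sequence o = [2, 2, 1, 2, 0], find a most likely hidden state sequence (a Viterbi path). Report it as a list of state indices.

path = [2, 0, 1, 0, 1]

t=0: δ = [4.688e-02, 4.688e-02, 2.500e-01]  (obs o_0=2)
t=1: δ = [7.031e-02, 3.906e-03, 1.562e-02]  ψ = [2, 2, 2]  (obs o_1=2)
t=2: δ = [5.859e-03, 1.648e-02, 4.395e-03]  ψ = [2, 0, 0]  (obs o_2=1)
t=3: δ = [3.862e-03, 4.578e-04, 2.060e-03]  ψ = [1, 0, 1]  (obs o_3=2)
t=4: δ = [1.931e-04, 1.207e-03, 2.414e-04]  ψ = [2, 0, 0]  (obs o_4=0)
backtrack: best end state = 1; path = [2, 0, 1, 0, 1]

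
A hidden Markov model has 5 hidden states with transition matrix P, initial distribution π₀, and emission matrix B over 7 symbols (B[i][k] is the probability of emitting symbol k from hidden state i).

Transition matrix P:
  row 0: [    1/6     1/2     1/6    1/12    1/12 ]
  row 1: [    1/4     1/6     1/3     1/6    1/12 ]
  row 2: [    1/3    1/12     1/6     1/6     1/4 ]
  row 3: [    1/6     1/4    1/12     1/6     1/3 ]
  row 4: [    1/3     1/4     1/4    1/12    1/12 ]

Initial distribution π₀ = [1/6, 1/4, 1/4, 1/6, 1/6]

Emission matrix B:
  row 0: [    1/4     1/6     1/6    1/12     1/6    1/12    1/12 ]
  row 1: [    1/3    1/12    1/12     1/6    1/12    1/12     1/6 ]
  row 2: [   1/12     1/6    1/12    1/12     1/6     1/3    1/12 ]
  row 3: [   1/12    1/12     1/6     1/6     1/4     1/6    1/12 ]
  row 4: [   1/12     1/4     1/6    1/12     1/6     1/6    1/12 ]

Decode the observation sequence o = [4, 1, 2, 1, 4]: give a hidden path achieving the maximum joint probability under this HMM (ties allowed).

path = [3, 4, 0, 1, 2]

t=0: δ = [2.778e-02, 2.083e-02, 4.167e-02, 4.167e-02, 2.778e-02]  (obs o_0=4)
t=1: δ = [2.315e-03, 1.157e-03, 1.157e-03, 5.787e-04, 3.472e-03]  ψ = [2, 0, 1, 2, 3]  (obs o_1=1)
t=2: δ = [1.929e-04, 9.645e-05, 7.234e-05, 4.823e-05, 4.823e-05]  ψ = [4, 0, 4, 4, 2]  (obs o_2=2)
t=3: δ = [5.358e-06, 8.038e-06, 5.358e-06, 1.340e-06, 4.521e-06]  ψ = [0, 0, 0, 0, 2]  (obs o_3=1)
t=4: δ = [3.349e-07, 2.233e-07, 4.465e-07, 3.349e-07, 2.233e-07]  ψ = [1, 0, 1, 1, 2]  (obs o_4=4)
backtrack: best end state = 2; path = [3, 4, 0, 1, 2]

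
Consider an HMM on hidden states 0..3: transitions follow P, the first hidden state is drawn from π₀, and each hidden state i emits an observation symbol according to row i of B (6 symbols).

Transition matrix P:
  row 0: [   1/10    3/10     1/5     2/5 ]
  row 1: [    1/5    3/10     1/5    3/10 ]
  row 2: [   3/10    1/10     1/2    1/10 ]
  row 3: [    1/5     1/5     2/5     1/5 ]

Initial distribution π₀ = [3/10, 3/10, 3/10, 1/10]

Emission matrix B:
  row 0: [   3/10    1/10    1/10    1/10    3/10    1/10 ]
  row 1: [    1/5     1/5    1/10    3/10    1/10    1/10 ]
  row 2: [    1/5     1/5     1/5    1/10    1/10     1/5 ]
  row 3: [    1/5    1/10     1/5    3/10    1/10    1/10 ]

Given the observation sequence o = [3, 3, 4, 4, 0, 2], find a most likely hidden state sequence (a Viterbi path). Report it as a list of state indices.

t=0: δ = [3.000e-02, 9.000e-02, 3.000e-02, 3.000e-02]  (obs o_0=3)
t=1: δ = [1.800e-03, 8.100e-03, 1.800e-03, 8.100e-03]  ψ = [1, 1, 1, 1]  (obs o_1=3)
t=2: δ = [4.860e-04, 2.430e-04, 3.240e-04, 2.430e-04]  ψ = [1, 1, 3, 1]  (obs o_2=4)
t=3: δ = [2.916e-05, 1.458e-05, 1.620e-05, 1.944e-05]  ψ = [2, 0, 2, 0]  (obs o_3=4)
t=4: δ = [1.458e-06, 1.750e-06, 1.620e-06, 2.333e-06]  ψ = [2, 0, 2, 0]  (obs o_4=0)
t=5: δ = [4.860e-08, 5.249e-08, 1.866e-07, 1.166e-07]  ψ = [2, 1, 3, 0]  (obs o_5=2)
backtrack: best end state = 2; path = [1, 3, 2, 0, 3, 2]

path = [1, 3, 2, 0, 3, 2]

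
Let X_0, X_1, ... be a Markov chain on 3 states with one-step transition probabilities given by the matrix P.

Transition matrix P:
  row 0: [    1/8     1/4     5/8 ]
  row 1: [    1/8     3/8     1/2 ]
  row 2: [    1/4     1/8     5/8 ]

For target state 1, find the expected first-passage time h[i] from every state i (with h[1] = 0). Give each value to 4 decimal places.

h = [5.8182, 0.0000, 6.5455]

First-step conditioning: h[1] = 0; for i ≠ 1, h[i] = 1 + Σ_k P[i][k]·h[k].
  h[0] = 1 + 1/8·h[0] + 5/8·h[2]
  h[2] = 1 + 1/4·h[0] + 5/8·h[2]
Solving the 2×2 linear system over states ≠ 1 gives exactly h = [64/11, 0, 72/11] (h[1] = 0 is the target).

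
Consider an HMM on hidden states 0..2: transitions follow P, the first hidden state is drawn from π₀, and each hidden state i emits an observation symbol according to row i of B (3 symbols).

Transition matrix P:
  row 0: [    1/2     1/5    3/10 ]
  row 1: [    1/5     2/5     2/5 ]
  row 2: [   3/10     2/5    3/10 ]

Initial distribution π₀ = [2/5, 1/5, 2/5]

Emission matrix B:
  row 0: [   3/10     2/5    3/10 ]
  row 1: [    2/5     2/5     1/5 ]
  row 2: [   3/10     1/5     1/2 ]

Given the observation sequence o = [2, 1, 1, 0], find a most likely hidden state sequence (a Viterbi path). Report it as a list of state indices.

path = [2, 1, 1, 1]

t=0: δ = [1.200e-01, 4.000e-02, 2.000e-01]  (obs o_0=2)
t=1: δ = [2.400e-02, 3.200e-02, 1.200e-02]  ψ = [0, 2, 2]  (obs o_1=1)
t=2: δ = [4.800e-03, 5.120e-03, 2.560e-03]  ψ = [0, 1, 1]  (obs o_2=1)
t=3: δ = [7.200e-04, 8.192e-04, 6.144e-04]  ψ = [0, 1, 1]  (obs o_3=0)
backtrack: best end state = 1; path = [2, 1, 1, 1]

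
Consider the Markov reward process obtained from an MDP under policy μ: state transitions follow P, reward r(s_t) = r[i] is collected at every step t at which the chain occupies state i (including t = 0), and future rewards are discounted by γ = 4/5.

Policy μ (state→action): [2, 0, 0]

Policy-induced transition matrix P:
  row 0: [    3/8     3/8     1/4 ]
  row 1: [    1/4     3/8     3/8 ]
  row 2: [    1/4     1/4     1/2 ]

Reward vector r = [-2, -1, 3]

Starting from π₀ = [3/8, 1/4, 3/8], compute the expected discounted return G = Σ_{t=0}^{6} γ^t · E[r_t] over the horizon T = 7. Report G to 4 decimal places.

G = 0.8483

t=0: π = [0.3750, 0.2500, 0.3750], E[r] = 0.1250, γ^t·E[r] = 0.125000, running G = 0.125000
t=1: π = [0.2969, 0.3281, 0.3750], E[r] = 0.2031, γ^t·E[r] = 0.162500, running G = 0.287500
t=2: π = [0.2871, 0.3281, 0.3848], E[r] = 0.2520, γ^t·E[r] = 0.161250, running G = 0.448750
t=3: π = [0.2859, 0.3269, 0.3872], E[r] = 0.2629, γ^t·E[r] = 0.134625, running G = 0.583375
t=4: π = [0.2857, 0.3266, 0.3877], E[r] = 0.2649, γ^t·E[r] = 0.108513, running G = 0.691888
t=5: π = [0.2857, 0.3265, 0.3877], E[r] = 0.2652, γ^t·E[r] = 0.086916, running G = 0.778804
t=6: π = [0.2857, 0.3265, 0.3878], E[r] = 0.2653, γ^t·E[r] = 0.069546, running G = 0.848350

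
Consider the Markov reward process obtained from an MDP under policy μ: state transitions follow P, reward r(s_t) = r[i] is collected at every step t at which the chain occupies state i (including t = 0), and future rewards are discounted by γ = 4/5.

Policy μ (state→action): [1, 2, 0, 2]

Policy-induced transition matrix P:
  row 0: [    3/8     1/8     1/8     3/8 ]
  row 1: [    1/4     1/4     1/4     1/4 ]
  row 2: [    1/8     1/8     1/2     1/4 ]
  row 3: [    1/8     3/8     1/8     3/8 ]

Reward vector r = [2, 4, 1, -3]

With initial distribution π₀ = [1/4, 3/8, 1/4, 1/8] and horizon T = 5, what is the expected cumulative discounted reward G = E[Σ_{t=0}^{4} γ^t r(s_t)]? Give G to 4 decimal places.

G = 3.3859

t=0: π = [0.2500, 0.3750, 0.2500, 0.1250], E[r] = 1.8750, γ^t·E[r] = 1.875000, running G = 1.875000
t=1: π = [0.2344, 0.2031, 0.2656, 0.2969], E[r] = 0.6563, γ^t·E[r] = 0.525000, running G = 2.400000
t=2: π = [0.2090, 0.2246, 0.2500, 0.3164], E[r] = 0.6172, γ^t·E[r] = 0.395000, running G = 2.795000
t=3: π = [0.2053, 0.2322, 0.2468, 0.3157], E[r] = 0.6392, γ^t·E[r] = 0.327250, running G = 3.122250
t=4: π = [0.2054, 0.2329, 0.2466, 0.3151], E[r] = 0.6437, γ^t·E[r] = 0.263650, running G = 3.385900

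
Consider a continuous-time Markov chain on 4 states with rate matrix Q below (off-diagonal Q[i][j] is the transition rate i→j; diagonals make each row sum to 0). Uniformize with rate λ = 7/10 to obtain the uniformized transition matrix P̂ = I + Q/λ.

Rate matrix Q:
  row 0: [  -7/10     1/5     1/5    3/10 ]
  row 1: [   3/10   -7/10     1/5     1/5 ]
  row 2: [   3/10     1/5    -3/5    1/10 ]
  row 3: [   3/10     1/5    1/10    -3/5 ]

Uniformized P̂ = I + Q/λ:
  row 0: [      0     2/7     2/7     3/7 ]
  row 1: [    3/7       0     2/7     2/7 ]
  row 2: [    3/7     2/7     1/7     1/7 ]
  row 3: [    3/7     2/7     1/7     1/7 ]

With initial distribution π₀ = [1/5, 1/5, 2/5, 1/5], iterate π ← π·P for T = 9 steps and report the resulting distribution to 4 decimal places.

t=0: π = [0.2000, 0.2000, 0.4000, 0.2000]
t=1: π = [0.3429, 0.2286, 0.2000, 0.2286]
t=2: π = [0.2816, 0.2204, 0.2245, 0.2735]
t=3: π = [0.3079, 0.2227, 0.2146, 0.2548]
t=4: π = [0.2966, 0.2221, 0.2187, 0.2626]
t=5: π = [0.3014, 0.2223, 0.2170, 0.2593]
t=6: π = [0.2994, 0.2222, 0.2177, 0.2607]
t=7: π = [0.3003, 0.2222, 0.2174, 0.2601]
t=8: π = [0.2999, 0.2222, 0.2175, 0.2604]
t=9: π = [0.3000, 0.2222, 0.2174, 0.2603]

π = [0.3000, 0.2222, 0.2174, 0.2603]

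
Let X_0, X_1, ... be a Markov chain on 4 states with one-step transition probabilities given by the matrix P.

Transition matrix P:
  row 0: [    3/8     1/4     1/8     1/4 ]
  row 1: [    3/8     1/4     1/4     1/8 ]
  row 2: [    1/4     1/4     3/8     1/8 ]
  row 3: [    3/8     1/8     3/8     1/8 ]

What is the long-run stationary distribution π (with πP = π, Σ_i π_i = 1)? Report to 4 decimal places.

π = [0.3424, 0.2290, 0.2608, 0.1678]

Balance equations π_j = Σ_i π_i·P[i][j]:
  π_0 = 3/8·π_0 + 3/8·π_1 + 1/4·π_2 + 3/8·π_3
  π_1 = 1/4·π_0 + 1/4·π_1 + 1/4·π_2 + 1/8·π_3
  π_2 = 1/8·π_0 + 1/4·π_1 + 3/8·π_2 + 3/8·π_3
  normalize: π_0 + π_1 + π_2 + π_3 = 1
Solving the linear system gives exactly π = [151/441, 101/441, 115/441, 74/441].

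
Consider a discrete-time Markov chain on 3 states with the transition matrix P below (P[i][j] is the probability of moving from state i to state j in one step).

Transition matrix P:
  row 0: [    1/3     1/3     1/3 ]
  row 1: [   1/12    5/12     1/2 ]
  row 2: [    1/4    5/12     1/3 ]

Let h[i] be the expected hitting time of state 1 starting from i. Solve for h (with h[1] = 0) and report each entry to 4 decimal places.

h = [2.7692, 0.0000, 2.5385]

First-step conditioning: h[1] = 0; for i ≠ 1, h[i] = 1 + Σ_k P[i][k]·h[k].
  h[0] = 1 + 1/3·h[0] + 1/3·h[2]
  h[2] = 1 + 1/4·h[0] + 1/3·h[2]
Solving the 2×2 linear system over states ≠ 1 gives exactly h = [36/13, 0, 33/13] (h[1] = 0 is the target).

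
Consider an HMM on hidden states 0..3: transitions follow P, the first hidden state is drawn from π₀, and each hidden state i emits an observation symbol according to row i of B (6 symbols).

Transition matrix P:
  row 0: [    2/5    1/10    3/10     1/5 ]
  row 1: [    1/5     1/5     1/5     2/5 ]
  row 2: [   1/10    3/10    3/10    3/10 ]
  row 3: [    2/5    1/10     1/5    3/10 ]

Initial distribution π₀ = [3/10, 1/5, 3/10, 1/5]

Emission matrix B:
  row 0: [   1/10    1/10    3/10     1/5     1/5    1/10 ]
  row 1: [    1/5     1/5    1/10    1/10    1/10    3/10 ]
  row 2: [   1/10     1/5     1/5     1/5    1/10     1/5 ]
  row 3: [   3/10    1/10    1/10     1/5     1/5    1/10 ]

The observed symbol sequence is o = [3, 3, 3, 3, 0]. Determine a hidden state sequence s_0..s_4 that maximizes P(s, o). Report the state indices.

path = [0, 0, 0, 2, 3]

t=0: δ = [6.000e-02, 2.000e-02, 6.000e-02, 4.000e-02]  (obs o_0=3)
t=1: δ = [4.800e-03, 1.800e-03, 3.600e-03, 3.600e-03]  ψ = [0, 2, 0, 2]  (obs o_1=3)
t=2: δ = [3.840e-04, 1.080e-04, 2.880e-04, 2.160e-04]  ψ = [0, 2, 0, 2]  (obs o_2=3)
t=3: δ = [3.072e-05, 8.640e-06, 2.304e-05, 1.728e-05]  ψ = [0, 2, 0, 2]  (obs o_3=3)
t=4: δ = [1.229e-06, 1.382e-06, 9.216e-07, 2.074e-06]  ψ = [0, 2, 0, 2]  (obs o_4=0)
backtrack: best end state = 3; path = [0, 0, 0, 2, 3]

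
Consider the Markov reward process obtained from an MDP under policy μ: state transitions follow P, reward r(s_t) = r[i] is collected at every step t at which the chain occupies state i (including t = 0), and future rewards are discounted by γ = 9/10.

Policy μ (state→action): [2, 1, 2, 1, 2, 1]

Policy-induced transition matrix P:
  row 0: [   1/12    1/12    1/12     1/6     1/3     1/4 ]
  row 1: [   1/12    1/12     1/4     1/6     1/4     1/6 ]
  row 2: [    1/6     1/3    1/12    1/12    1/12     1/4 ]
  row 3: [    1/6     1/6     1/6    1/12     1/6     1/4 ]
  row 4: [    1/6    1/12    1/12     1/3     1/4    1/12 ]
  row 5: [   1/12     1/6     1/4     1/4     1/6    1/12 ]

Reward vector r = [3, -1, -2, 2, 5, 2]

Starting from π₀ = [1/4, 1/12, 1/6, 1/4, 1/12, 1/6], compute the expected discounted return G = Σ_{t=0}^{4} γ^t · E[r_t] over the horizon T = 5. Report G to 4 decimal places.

G = 6.7732

t=0: π = [0.2500, 0.0833, 0.1667, 0.2500, 0.0833, 0.1667], E[r] = 1.5833, γ^t·E[r] = 1.583333, running G = 1.583333
t=1: π = [0.1250, 0.1597, 0.1458, 0.1597, 0.2083, 0.2014], E[r] = 1.6875, γ^t·E[r] = 1.518750, running G = 3.102083
t=2: π = [0.1262, 0.1499, 0.1568, 0.1927, 0.2060, 0.1684], E[r] = 1.6672, γ^t·E[r] = 1.350469, running G = 4.452552
t=3: π = [0.1296, 0.1526, 0.1524, 0.1859, 0.2043, 0.1751], E[r] = 1.6748, γ^t·E[r] = 1.220941, running G = 5.673493
t=4: π = [0.1286, 0.1515, 0.1534, 0.1871, 0.2053, 0.1740], E[r] = 1.6761, γ^t·E[r] = 1.099694, running G = 6.773187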